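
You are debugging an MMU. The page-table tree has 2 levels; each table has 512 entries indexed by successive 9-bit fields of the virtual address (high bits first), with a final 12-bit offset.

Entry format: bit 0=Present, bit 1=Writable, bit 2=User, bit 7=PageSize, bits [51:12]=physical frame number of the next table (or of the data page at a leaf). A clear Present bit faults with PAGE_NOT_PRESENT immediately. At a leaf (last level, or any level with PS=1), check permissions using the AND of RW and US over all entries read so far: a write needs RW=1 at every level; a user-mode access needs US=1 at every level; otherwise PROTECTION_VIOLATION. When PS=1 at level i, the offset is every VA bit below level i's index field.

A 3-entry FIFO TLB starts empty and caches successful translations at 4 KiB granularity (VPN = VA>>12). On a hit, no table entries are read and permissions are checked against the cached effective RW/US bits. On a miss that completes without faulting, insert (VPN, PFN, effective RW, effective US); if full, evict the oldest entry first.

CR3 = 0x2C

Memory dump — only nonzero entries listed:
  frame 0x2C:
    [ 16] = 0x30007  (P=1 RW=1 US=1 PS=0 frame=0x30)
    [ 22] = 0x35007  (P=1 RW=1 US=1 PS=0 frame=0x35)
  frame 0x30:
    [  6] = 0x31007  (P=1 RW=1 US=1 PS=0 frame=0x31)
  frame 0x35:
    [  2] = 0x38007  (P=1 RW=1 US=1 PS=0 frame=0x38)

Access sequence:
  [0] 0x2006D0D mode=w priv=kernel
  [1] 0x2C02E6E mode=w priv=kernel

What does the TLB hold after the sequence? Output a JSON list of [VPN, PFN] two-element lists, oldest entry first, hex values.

Per-access translation:
#0 VA=0x2006D0D (w,kernel):
  lvl0: tbl 0x2C, slot 16 ⇒ 0x30007 (P1/RW1/US1/PS0)
  lvl1: tbl 0x30, slot 6 ⇒ 0x31007 (P1/RW1/US1/PS0)
  → PA=0x31D0D  (2 entries read)
#1 VA=0x2C02E6E (w,kernel):
  lvl0: tbl 0x2C, slot 22 ⇒ 0x35007 (P1/RW1/US1/PS0)
  lvl1: tbl 0x35, slot 2 ⇒ 0x38007 (P1/RW1/US1/PS0)
  → PA=0x38E6E  (2 entries read)

TLB: [["0x2006", "0x31"], ["0x2C02", "0x38"]]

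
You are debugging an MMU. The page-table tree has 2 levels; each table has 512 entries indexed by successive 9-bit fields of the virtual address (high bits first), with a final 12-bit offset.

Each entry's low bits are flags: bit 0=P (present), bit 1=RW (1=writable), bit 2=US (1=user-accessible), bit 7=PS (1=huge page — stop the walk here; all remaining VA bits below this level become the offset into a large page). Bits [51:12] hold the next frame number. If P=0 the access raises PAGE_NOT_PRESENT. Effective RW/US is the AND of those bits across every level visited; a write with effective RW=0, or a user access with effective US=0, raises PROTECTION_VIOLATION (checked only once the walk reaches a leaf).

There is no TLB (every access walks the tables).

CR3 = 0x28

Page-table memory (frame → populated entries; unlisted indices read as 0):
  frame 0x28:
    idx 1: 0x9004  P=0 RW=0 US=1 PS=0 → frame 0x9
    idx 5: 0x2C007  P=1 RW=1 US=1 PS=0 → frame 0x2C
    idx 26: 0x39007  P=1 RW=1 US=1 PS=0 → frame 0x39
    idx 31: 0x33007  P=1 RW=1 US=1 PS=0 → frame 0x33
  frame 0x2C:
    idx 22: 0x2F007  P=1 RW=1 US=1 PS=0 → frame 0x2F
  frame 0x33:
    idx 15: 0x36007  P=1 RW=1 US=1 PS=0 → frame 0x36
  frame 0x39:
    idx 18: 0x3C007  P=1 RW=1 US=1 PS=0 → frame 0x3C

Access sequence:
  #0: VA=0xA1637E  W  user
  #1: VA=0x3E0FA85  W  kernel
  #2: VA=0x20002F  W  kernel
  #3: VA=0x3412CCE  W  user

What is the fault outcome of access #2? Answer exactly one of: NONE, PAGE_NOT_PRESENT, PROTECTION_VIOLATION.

Per-access translation:
#0 VA=0xA1637E (w,user):
  L0 @0x28[5] → 0x2C007  P=1,RW=1,US=1,PS=0
  L1 @0x2C[22] → 0x2F007  P=1,RW=1,US=1,PS=0
  → PA=0x2F37E  (2 entries read)
#1 VA=0x3E0FA85 (w,kernel):
  L0 @0x28[31] → 0x33007  P=1,RW=1,US=1,PS=0
  L1 @0x33[15] → 0x36007  P=1,RW=1,US=1,PS=0
  → PA=0x36A85  (2 entries read)
#2 VA=0x20002F (w,kernel):
  L0 @0x28[1] → 0x9004  P=0,RW=0,US=1,PS=0
  ✗ PAGE_NOT_PRESENT  [1 reads]
#3 VA=0x3412CCE (w,user):
  L0 @0x28[26] → 0x39007  P=1,RW=1,US=1,PS=0
  L1 @0x39[18] → 0x3C007  P=1,RW=1,US=1,PS=0
  → PA=0x3CCCE  (2 entries read)

Access #2 fault: PAGE_NOT_PRESENT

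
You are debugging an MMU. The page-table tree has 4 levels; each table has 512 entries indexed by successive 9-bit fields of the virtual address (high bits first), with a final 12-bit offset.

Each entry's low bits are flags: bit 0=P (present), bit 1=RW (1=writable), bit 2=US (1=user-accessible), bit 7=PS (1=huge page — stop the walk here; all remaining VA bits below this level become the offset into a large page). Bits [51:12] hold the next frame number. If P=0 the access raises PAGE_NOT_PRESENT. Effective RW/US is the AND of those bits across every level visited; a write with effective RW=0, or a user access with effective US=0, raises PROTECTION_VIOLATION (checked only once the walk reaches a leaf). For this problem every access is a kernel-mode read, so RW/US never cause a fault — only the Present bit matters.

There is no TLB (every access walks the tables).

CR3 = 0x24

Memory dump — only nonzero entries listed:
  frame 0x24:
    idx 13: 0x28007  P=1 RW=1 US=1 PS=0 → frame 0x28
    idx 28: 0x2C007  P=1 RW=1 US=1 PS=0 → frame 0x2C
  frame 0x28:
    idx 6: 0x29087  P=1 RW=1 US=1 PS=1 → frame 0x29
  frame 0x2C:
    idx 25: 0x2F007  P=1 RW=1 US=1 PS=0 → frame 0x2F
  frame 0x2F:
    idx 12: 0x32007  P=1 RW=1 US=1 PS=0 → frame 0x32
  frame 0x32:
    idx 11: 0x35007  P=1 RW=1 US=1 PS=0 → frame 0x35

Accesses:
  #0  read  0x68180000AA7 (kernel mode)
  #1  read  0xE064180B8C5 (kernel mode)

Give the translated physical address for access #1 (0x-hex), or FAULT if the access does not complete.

Walk each access:
#0 VA=0x68180000AA7 (r,kernel):
  L0 @0x24[13] → 0x28007  P=1,RW=1,US=1,PS=0
  L1 @0x28[6] → 0x29087  P=1,RW=1,US=1,PS=1
  → PA=0x29AA7 (huge @L1)  (2 entries read)
#1 VA=0xE064180B8C5 (r,kernel):
  L0 @0x24[28] → 0x2C007  P=1,RW=1,US=1,PS=0
  L1 @0x2C[25] → 0x2F007  P=1,RW=1,US=1,PS=0
  L2 @0x2F[12] → 0x32007  P=1,RW=1,US=1,PS=0
  L3 @0x32[11] → 0x35007  P=1,RW=1,US=1,PS=0
  → PA=0x358C5  (4 entries read)

Access #1 PA: 0x358C5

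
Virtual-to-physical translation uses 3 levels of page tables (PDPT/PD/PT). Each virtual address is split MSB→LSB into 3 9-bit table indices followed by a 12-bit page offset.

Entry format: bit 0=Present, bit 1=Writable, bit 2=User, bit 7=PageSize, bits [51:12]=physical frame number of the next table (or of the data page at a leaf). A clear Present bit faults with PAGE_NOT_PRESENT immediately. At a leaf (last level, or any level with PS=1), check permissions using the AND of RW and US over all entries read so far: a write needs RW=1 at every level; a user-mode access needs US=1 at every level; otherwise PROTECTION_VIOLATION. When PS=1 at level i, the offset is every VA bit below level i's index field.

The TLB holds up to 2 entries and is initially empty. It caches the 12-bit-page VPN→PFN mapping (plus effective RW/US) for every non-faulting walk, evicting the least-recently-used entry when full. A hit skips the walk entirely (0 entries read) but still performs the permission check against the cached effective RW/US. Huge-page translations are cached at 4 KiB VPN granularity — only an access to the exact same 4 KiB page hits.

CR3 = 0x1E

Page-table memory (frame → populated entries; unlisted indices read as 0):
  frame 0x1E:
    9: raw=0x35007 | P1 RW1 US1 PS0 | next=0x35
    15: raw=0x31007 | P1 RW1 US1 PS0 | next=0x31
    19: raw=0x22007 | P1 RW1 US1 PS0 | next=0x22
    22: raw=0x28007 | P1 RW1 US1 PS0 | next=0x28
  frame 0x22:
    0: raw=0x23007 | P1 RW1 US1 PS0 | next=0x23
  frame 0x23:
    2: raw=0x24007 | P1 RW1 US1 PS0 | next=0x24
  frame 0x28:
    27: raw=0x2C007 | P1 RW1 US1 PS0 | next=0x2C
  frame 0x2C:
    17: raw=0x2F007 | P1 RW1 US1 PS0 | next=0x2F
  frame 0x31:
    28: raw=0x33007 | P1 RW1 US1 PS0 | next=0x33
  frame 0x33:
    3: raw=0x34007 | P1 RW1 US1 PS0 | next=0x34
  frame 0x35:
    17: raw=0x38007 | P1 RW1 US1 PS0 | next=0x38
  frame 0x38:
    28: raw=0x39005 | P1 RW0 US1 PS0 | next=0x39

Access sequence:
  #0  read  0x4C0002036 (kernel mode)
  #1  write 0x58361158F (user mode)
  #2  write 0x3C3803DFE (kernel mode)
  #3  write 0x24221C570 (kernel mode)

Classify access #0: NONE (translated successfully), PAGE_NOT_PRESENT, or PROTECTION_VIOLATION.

Trace:
#0 VA=0x4C0002036 (r,kernel):
  L0 @0x1E[19] → 0x22007  P=1,RW=1,US=1,PS=0
  L1 @0x22[0] → 0x23007  P=1,RW=1,US=1,PS=0
  L2 @0x23[2] → 0x24007  P=1,RW=1,US=1,PS=0
  ⇒ phys 0x24036  [3 reads]
#1 VA=0x58361158F (w,user):
  L0 @0x1E[22] → 0x28007  P=1,RW=1,US=1,PS=0
  L1 @0x28[27] → 0x2C007  P=1,RW=1,US=1,PS=0
  L2 @0x2C[17] → 0x2F007  P=1,RW=1,US=1,PS=0
  ⇒ phys 0x2F58F  [3 reads]
#2 VA=0x3C3803DFE (w,kernel):
  L0 @0x1E[15] → 0x31007  P=1,RW=1,US=1,PS=0
  L1 @0x31[28] → 0x33007  P=1,RW=1,US=1,PS=0
  L2 @0x33[3] → 0x34007  P=1,RW=1,US=1,PS=0
  ⇒ phys 0x34DFE  [3 reads]
#3 VA=0x24221C570 (w,kernel):
  L0 @0x1E[9] → 0x35007  P=1,RW=1,US=1,PS=0
  L1 @0x35[17] → 0x38007  P=1,RW=1,US=1,PS=0
  L2 @0x38[28] → 0x39005  P=1,RW=0,US=1,PS=0
  ⇒ fault: PROTECTION_VIOLATION  — 3 lookups

Access #0 fault: NONE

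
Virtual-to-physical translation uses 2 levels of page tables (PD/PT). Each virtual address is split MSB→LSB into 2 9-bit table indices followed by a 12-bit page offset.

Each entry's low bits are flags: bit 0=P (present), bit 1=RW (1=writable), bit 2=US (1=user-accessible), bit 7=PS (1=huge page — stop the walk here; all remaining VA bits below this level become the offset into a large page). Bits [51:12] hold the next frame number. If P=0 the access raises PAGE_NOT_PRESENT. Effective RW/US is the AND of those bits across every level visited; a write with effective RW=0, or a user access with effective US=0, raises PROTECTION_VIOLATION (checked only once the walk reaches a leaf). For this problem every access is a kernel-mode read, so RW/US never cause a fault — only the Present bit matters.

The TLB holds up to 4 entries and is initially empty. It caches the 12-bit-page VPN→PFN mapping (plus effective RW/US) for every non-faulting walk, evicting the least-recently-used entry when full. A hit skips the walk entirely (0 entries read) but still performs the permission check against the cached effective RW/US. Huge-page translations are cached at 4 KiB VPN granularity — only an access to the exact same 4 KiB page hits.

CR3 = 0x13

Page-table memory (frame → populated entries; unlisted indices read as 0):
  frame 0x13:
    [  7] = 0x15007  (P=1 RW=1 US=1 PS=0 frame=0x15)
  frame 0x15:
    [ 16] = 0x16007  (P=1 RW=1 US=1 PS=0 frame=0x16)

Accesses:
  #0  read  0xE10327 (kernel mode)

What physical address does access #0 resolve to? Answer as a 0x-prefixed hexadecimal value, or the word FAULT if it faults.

Per-access translation:
#0 VA=0xE10327 (r,kernel):
  L0 @0x13[7] → 0x15007  P=1,RW=1,US=1,PS=0
  L1 @0x15[16] → 0x16007  P=1,RW=1,US=1,PS=0
  ✓ 0x16327  — 2 lookups

Access #0 PA: 0x16327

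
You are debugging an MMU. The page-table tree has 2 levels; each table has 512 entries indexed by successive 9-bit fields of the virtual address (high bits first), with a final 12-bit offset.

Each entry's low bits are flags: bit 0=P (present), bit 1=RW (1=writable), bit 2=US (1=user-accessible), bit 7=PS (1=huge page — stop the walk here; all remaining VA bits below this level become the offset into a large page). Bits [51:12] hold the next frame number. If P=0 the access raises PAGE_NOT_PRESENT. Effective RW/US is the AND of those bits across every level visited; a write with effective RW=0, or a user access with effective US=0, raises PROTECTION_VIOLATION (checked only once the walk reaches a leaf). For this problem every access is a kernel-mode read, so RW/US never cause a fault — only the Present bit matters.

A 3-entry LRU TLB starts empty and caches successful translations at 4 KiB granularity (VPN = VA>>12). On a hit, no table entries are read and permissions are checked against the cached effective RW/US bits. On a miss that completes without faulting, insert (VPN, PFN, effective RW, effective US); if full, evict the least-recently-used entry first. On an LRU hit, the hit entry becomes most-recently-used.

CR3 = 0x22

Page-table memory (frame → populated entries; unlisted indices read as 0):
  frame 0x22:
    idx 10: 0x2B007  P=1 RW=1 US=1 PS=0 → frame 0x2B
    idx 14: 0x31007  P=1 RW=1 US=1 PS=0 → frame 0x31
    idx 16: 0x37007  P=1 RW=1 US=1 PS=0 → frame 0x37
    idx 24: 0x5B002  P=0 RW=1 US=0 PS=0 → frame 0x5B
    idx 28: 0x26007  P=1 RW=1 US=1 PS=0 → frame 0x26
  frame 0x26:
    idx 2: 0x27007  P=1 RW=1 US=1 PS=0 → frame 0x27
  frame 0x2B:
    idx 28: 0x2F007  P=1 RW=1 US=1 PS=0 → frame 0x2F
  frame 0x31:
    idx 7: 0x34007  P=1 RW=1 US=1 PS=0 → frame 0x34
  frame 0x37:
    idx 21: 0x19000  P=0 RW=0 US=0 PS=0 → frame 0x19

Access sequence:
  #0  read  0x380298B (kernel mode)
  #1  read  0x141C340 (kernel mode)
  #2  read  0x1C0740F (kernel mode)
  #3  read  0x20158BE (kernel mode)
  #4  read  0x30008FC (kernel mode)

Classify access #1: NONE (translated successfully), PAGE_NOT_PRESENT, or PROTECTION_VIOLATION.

Walk each access:
#0 VA=0x380298B (r,kernel):
  [0] read 0x22 idx=28: raw=0x26007 flags P=1 W=1 U=1 S=0
  [1] read 0x26 idx=2: raw=0x27007 flags P=1 W=1 U=1 S=0
  ⇒ phys 0x2798B  [2 reads]
#1 VA=0x141C340 (r,kernel):
  [0] read 0x22 idx=10: raw=0x2B007 flags P=1 W=1 U=1 S=0
  [1] read 0x2B idx=28: raw=0x2F007 flags P=1 W=1 U=1 S=0
  ⇒ phys 0x2F340  [2 reads]
#2 VA=0x1C0740F (r,kernel):
  [0] read 0x22 idx=14: raw=0x31007 flags P=1 W=1 U=1 S=0
  [1] read 0x31 idx=7: raw=0x34007 flags P=1 W=1 U=1 S=0
  ⇒ phys 0x3440F  [2 reads]
#3 VA=0x20158BE (r,kernel):
  [0] read 0x22 idx=16: raw=0x37007 flags P=1 W=1 U=1 S=0
  [1] read 0x37 idx=21: raw=0x19000 flags P=0 W=0 U=0 S=0
  ⇒ fault: PAGE_NOT_PRESENT  — 2 lookups
#4 VA=0x30008FC (r,kernel):
  [0] read 0x22 idx=24: raw=0x5B002 flags P=0 W=1 U=0 S=0
  ⇒ fault: PAGE_NOT_PRESENT  — 1 lookups

Access #1 fault: NONE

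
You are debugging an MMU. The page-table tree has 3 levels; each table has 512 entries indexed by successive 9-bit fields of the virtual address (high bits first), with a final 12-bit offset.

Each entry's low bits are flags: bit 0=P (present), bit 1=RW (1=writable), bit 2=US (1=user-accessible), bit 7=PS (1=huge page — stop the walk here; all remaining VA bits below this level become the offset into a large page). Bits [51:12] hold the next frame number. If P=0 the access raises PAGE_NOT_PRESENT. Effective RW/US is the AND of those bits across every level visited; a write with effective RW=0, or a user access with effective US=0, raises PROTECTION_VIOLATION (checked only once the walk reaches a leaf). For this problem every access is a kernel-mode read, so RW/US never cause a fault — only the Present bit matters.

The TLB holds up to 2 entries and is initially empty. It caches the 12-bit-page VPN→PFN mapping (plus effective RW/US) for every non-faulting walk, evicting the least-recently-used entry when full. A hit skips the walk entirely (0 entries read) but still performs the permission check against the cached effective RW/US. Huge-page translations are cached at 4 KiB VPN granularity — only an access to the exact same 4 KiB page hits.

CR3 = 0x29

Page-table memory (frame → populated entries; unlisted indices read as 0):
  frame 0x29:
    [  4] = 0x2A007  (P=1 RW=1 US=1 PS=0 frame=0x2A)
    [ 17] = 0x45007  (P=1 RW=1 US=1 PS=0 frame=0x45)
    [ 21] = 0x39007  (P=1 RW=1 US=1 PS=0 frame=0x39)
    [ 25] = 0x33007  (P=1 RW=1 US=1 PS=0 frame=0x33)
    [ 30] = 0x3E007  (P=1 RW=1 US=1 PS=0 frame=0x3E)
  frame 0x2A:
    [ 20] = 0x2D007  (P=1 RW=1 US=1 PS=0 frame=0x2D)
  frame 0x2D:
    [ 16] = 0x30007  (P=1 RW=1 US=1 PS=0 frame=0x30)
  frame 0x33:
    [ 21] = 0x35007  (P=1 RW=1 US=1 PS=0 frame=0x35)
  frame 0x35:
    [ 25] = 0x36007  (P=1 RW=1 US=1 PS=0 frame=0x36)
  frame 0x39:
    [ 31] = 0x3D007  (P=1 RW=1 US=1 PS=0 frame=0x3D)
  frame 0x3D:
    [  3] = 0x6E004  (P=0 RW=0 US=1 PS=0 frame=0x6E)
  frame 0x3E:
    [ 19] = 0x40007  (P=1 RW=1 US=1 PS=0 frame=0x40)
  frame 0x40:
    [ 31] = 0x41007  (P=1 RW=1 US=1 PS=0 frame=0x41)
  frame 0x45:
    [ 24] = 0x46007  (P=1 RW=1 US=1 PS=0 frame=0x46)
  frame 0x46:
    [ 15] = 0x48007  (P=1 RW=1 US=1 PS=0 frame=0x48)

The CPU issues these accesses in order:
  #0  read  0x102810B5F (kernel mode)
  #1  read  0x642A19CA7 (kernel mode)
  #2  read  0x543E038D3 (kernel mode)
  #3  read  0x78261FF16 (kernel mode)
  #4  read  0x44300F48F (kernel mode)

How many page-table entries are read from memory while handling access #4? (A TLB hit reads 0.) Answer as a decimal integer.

Per-access translation:
#0 VA=0x102810B5F (r,kernel):
  L0: frame=0x29 idx=4 entry=0x2A007 [P=1 RW=1 US=1 PS=0]
  L1: frame=0x2A idx=20 entry=0x2D007 [P=1 RW=1 US=1 PS=0]
  L2: frame=0x2D idx=16 entry=0x30007 [P=1 RW=1 US=1 PS=0]
  ⇒ phys 0x30B5F  [3 reads]
#1 VA=0x642A19CA7 (r,kernel):
  L0: frame=0x29 idx=25 entry=0x33007 [P=1 RW=1 US=1 PS=0]
  L1: frame=0x33 idx=21 entry=0x35007 [P=1 RW=1 US=1 PS=0]
  L2: frame=0x35 idx=25 entry=0x36007 [P=1 RW=1 US=1 PS=0]
  ⇒ phys 0x36CA7  [3 reads]
#2 VA=0x543E038D3 (r,kernel):
  L0: frame=0x29 idx=21 entry=0x39007 [P=1 RW=1 US=1 PS=0]
  L1: frame=0x39 idx=31 entry=0x3D007 [P=1 RW=1 US=1 PS=0]
  L2: frame=0x3D idx=3 entry=0x6E004 [P=0 RW=0 US=1 PS=0]
  ✗ PAGE_NOT_PRESENT  [3 reads]
#3 VA=0x78261FF16 (r,kernel):
  L0: frame=0x29 idx=30 entry=0x3E007 [P=1 RW=1 US=1 PS=0]
  L1: frame=0x3E idx=19 entry=0x40007 [P=1 RW=1 US=1 PS=0]
  L2: frame=0x40 idx=31 entry=0x41007 [P=1 RW=1 US=1 PS=0]
  ⇒ phys 0x41F16  [3 reads]
#4 VA=0x44300F48F (r,kernel):
  L0: frame=0x29 idx=17 entry=0x45007 [P=1 RW=1 US=1 PS=0]
  L1: frame=0x45 idx=24 entry=0x46007 [P=1 RW=1 US=1 PS=0]
  L2: frame=0x46 idx=15 entry=0x48007 [P=1 RW=1 US=1 PS=0]
  ⇒ phys 0x4848F  [3 reads]

Entries read for #4: 3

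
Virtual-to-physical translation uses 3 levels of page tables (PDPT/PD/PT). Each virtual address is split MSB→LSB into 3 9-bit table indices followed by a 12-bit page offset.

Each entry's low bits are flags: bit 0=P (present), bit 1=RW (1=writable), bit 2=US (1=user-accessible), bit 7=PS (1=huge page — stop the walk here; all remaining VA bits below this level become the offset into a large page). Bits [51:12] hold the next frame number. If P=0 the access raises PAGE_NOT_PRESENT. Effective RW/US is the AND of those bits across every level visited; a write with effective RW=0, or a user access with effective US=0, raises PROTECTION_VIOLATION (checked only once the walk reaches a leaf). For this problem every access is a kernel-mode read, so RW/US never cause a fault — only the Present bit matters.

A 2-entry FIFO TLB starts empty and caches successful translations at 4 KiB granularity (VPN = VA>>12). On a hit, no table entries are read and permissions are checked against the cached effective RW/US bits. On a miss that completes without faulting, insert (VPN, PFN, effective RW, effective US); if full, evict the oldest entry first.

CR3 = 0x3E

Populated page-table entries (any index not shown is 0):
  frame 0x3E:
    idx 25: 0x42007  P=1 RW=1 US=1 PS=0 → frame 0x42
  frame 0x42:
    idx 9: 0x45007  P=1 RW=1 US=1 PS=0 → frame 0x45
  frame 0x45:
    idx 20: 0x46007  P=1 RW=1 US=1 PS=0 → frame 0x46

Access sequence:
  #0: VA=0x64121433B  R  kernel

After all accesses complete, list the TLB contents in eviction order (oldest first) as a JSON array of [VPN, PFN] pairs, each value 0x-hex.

Per-access translation:
#0 VA=0x64121433B (r,kernel):
  lvl0: tbl 0x3E, slot 25 ⇒ 0x42007 (P1/RW1/US1/PS0)
  lvl1: tbl 0x42, slot 9 ⇒ 0x45007 (P1/RW1/US1/PS0)
  lvl2: tbl 0x45, slot 20 ⇒ 0x46007 (P1/RW1/US1/PS0)
  ⇒ phys 0x4633B  [3 reads]

TLB: [["0x641214", "0x46"]]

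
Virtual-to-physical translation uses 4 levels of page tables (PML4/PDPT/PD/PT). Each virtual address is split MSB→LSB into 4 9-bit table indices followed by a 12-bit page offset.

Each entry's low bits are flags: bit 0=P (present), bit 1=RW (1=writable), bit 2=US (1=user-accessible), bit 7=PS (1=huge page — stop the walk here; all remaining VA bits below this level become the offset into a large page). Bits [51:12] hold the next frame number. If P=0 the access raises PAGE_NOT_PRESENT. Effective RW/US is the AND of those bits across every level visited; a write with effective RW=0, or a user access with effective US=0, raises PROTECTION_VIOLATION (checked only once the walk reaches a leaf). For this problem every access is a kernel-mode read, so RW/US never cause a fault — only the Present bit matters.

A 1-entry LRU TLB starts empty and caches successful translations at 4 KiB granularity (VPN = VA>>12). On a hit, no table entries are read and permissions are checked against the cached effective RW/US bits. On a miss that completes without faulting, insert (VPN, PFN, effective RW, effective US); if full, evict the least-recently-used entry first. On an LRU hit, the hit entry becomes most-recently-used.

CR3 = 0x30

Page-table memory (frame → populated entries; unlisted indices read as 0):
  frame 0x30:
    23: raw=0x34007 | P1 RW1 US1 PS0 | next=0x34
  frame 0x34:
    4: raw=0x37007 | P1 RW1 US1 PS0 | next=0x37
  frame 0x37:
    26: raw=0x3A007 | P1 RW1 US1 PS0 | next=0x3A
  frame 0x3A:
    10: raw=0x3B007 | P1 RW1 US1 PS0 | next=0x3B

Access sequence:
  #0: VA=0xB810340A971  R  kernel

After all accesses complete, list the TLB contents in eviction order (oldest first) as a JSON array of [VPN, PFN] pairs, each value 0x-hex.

Trace:
#0 VA=0xB810340A971 (r,kernel):
  [0] read 0x30 idx=23: raw=0x34007 flags P=1 W=1 U=1 S=0
  [1] read 0x34 idx=4: raw=0x37007 flags P=1 W=1 U=1 S=0
  [2] read 0x37 idx=26: raw=0x3A007 flags P=1 W=1 U=1 S=0
  [3] read 0x3A idx=10: raw=0x3B007 flags P=1 W=1 U=1 S=0
  → PA=0x3B971  (4 entries read)

TLB: [["0xB810340A", "0x3B"]]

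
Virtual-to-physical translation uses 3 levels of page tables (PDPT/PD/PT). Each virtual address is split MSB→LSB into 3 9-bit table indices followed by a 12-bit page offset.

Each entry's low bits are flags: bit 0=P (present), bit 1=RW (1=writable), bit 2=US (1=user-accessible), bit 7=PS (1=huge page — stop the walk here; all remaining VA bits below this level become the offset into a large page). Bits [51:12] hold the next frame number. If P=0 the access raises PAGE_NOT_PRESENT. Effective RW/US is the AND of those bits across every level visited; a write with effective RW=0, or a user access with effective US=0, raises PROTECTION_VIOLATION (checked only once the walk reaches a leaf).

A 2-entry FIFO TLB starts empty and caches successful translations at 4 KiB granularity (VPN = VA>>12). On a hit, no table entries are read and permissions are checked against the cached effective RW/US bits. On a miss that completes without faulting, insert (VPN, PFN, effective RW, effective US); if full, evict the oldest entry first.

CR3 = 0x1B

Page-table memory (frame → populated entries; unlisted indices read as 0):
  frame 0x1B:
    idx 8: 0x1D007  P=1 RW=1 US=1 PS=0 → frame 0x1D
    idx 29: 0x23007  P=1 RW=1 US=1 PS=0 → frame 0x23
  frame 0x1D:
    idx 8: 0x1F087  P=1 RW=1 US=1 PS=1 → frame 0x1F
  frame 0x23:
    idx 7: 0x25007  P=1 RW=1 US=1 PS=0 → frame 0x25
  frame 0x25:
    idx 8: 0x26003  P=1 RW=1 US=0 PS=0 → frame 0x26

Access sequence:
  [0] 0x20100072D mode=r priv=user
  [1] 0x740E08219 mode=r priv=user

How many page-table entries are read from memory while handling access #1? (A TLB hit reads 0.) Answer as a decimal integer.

Per-access translation:
#0 VA=0x20100072D (r,user):
  L0 @0x1B[8] → 0x1D007  P=1,RW=1,US=1,PS=0
  L1 @0x1D[8] → 0x1F087  P=1,RW=1,US=1,PS=1
  → PA=0x1F72D (huge @L1)  (2 entries read)
#1 VA=0x740E08219 (r,user):
  L0 @0x1B[29] → 0x23007  P=1,RW=1,US=1,PS=0
  L1 @0x23[7] → 0x25007  P=1,RW=1,US=1,PS=0
  L2 @0x25[8] → 0x26003  P=1,RW=1,US=0,PS=0
  → PROTECTION_VIOLATION  (3 entries read)

Entries read for #1: 3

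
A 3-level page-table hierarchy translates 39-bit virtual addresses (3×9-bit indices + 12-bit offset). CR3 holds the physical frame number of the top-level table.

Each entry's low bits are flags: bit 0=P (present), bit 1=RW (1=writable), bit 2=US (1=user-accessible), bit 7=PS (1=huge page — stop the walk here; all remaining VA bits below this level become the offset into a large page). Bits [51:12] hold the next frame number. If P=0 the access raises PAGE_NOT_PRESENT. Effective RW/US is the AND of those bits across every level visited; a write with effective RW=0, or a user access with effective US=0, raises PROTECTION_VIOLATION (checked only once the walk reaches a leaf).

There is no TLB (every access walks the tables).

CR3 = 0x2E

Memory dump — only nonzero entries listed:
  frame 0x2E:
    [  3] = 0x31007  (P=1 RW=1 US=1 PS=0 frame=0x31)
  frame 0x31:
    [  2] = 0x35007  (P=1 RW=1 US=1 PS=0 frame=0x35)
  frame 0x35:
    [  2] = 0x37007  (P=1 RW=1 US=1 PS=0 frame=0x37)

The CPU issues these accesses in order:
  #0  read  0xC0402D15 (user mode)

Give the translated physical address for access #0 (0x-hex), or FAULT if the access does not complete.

Trace:
#0 VA=0xC0402D15 (r,user):
  lvl0: tbl 0x2E, slot 3 ⇒ 0x31007 (P1/RW1/US1/PS0)
  lvl1: tbl 0x31, slot 2 ⇒ 0x35007 (P1/RW1/US1/PS0)
  lvl2: tbl 0x35, slot 2 ⇒ 0x37007 (P1/RW1/US1/PS0)
  ✓ 0x37D15  — 3 lookups

Access #0 PA: 0x37D15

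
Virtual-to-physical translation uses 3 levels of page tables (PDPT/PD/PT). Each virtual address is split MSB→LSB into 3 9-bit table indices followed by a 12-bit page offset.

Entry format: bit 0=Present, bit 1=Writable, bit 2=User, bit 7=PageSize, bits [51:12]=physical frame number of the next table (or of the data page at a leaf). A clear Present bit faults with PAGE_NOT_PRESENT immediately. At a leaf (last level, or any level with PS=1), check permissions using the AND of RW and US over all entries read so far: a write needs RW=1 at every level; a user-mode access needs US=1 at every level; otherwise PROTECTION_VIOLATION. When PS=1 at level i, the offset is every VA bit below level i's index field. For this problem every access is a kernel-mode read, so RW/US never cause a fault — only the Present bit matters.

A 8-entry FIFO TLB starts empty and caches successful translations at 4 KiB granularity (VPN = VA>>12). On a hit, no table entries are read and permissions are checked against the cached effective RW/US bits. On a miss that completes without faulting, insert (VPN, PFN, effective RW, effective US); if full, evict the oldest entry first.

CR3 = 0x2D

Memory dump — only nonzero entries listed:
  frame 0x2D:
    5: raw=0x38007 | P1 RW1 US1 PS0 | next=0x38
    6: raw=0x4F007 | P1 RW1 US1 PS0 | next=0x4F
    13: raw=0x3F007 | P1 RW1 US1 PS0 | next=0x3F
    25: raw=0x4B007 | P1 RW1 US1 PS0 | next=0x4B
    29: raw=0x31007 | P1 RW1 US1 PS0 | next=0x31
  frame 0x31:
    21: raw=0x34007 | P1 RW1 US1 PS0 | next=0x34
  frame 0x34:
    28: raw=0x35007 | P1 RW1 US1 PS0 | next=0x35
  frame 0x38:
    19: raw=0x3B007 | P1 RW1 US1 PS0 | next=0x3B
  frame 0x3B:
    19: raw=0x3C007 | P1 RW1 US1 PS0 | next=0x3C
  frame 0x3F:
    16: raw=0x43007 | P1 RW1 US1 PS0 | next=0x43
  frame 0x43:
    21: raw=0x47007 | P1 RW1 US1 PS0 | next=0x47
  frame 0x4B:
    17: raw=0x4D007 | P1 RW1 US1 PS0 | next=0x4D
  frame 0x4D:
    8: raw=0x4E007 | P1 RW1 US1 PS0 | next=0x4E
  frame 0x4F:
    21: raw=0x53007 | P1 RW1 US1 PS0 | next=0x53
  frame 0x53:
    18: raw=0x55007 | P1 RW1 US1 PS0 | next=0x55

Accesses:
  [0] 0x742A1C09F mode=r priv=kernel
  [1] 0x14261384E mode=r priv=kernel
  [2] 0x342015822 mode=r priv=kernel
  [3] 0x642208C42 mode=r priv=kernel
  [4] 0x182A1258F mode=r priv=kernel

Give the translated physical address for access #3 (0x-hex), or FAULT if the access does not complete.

Walk each access:
#0 VA=0x742A1C09F (r,kernel):
  lvl0: tbl 0x2D, slot 29 ⇒ 0x31007 (P1/RW1/US1/PS0)
  lvl1: tbl 0x31, slot 21 ⇒ 0x34007 (P1/RW1/US1/PS0)
  lvl2: tbl 0x34, slot 28 ⇒ 0x35007 (P1/RW1/US1/PS0)
  ✓ 0x3509F  — 3 lookups
#1 VA=0x14261384E (r,kernel):
  lvl0: tbl 0x2D, slot 5 ⇒ 0x38007 (P1/RW1/US1/PS0)
  lvl1: tbl 0x38, slot 19 ⇒ 0x3B007 (P1/RW1/US1/PS0)
  lvl2: tbl 0x3B, slot 19 ⇒ 0x3C007 (P1/RW1/US1/PS0)
  ✓ 0x3C84E  — 3 lookups
#2 VA=0x342015822 (r,kernel):
  lvl0: tbl 0x2D, slot 13 ⇒ 0x3F007 (P1/RW1/US1/PS0)
  lvl1: tbl 0x3F, slot 16 ⇒ 0x43007 (P1/RW1/US1/PS0)
  lvl2: tbl 0x43, slot 21 ⇒ 0x47007 (P1/RW1/US1/PS0)
  ✓ 0x47822  — 3 lookups
#3 VA=0x642208C42 (r,kernel):
  lvl0: tbl 0x2D, slot 25 ⇒ 0x4B007 (P1/RW1/US1/PS0)
  lvl1: tbl 0x4B, slot 17 ⇒ 0x4D007 (P1/RW1/US1/PS0)
  lvl2: tbl 0x4D, slot 8 ⇒ 0x4E007 (P1/RW1/US1/PS0)
  ✓ 0x4EC42  — 3 lookups
#4 VA=0x182A1258F (r,kernel):
  lvl0: tbl 0x2D, slot 6 ⇒ 0x4F007 (P1/RW1/US1/PS0)
  lvl1: tbl 0x4F, slot 21 ⇒ 0x53007 (P1/RW1/US1/PS0)
  lvl2: tbl 0x53, slot 18 ⇒ 0x55007 (P1/RW1/US1/PS0)
  ✓ 0x5558F  — 3 lookups

Access #3 PA: 0x4EC42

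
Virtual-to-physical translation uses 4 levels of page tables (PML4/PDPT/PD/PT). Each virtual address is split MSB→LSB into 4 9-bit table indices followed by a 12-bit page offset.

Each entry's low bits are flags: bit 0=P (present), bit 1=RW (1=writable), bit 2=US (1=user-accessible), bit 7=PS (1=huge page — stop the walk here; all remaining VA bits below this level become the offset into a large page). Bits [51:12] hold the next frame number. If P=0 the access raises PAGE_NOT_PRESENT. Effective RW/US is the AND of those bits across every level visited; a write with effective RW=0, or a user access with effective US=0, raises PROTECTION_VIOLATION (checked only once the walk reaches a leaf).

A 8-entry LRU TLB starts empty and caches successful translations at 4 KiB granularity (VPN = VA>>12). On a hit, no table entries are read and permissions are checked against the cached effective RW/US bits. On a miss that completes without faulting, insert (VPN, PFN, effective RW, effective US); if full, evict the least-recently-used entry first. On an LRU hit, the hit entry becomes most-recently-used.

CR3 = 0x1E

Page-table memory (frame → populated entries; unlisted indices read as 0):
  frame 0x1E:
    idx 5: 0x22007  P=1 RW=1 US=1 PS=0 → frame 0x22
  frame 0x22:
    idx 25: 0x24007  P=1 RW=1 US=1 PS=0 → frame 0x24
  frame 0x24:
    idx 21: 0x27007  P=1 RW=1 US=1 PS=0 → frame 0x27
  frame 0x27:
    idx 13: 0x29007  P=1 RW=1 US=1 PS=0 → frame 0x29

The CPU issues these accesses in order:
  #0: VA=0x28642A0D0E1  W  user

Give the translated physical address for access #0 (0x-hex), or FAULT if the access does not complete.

Walk each access:
#0 VA=0x28642A0D0E1 (w,user):
  lvl0: tbl 0x1E, slot 5 ⇒ 0x22007 (P1/RW1/US1/PS0)
  lvl1: tbl 0x22, slot 25 ⇒ 0x24007 (P1/RW1/US1/PS0)
  lvl2: tbl 0x24, slot 21 ⇒ 0x27007 (P1/RW1/US1/PS0)
  lvl3: tbl 0x27, slot 13 ⇒ 0x29007 (P1/RW1/US1/PS0)
  ⇒ phys 0x290E1  [4 reads]

Access #0 PA: 0x290E1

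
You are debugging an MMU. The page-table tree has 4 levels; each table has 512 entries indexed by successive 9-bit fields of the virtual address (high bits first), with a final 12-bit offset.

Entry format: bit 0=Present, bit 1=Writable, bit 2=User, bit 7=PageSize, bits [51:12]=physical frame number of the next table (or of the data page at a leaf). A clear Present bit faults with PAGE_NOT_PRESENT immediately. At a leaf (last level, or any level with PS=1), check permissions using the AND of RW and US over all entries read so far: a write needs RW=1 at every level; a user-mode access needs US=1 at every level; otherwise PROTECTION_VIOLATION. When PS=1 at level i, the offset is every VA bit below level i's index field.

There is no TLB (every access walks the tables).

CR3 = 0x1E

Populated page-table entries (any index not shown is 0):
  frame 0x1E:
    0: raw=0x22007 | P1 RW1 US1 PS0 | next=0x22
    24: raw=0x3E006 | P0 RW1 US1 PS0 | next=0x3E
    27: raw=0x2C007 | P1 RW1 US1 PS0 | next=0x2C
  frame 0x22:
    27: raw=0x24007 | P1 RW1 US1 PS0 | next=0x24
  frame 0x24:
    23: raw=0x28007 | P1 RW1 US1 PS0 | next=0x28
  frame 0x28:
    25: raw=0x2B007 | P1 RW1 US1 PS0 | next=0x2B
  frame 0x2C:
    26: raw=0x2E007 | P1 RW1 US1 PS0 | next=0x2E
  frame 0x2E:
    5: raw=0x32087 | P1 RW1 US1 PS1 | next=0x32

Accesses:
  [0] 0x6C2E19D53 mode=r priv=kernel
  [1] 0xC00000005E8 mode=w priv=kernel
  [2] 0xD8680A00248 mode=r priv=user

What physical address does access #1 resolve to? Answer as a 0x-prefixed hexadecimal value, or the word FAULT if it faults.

Trace:
#0 VA=0x6C2E19D53 (r,kernel):
  L0: frame=0x1E idx=0 entry=0x22007 [P=1 RW=1 US=1 PS=0]
  L1: frame=0x22 idx=27 entry=0x24007 [P=1 RW=1 US=1 PS=0]
  L2: frame=0x24 idx=23 entry=0x28007 [P=1 RW=1 US=1 PS=0]
  L3: frame=0x28 idx=25 entry=0x2B007 [P=1 RW=1 US=1 PS=0]
  ⇒ phys 0x2BD53  [4 reads]
#1 VA=0xC00000005E8 (w,kernel):
  L0: frame=0x1E idx=24 entry=0x3E006 [P=0 RW=1 US=1 PS=0]
  ⇒ fault: PAGE_NOT_PRESENT  — 1 lookups
#2 VA=0xD8680A00248 (r,user):
  L0: frame=0x1E idx=27 entry=0x2C007 [P=1 RW=1 US=1 PS=0]
  L1: frame=0x2C idx=26 entry=0x2E007 [P=1 RW=1 US=1 PS=0]
  L2: frame=0x2E idx=5 entry=0x32087 [P=1 RW=1 US=1 PS=1]
  ⇒ phys 0x32248 (huge @L2)  [3 reads]

Access #1 PA: FAULT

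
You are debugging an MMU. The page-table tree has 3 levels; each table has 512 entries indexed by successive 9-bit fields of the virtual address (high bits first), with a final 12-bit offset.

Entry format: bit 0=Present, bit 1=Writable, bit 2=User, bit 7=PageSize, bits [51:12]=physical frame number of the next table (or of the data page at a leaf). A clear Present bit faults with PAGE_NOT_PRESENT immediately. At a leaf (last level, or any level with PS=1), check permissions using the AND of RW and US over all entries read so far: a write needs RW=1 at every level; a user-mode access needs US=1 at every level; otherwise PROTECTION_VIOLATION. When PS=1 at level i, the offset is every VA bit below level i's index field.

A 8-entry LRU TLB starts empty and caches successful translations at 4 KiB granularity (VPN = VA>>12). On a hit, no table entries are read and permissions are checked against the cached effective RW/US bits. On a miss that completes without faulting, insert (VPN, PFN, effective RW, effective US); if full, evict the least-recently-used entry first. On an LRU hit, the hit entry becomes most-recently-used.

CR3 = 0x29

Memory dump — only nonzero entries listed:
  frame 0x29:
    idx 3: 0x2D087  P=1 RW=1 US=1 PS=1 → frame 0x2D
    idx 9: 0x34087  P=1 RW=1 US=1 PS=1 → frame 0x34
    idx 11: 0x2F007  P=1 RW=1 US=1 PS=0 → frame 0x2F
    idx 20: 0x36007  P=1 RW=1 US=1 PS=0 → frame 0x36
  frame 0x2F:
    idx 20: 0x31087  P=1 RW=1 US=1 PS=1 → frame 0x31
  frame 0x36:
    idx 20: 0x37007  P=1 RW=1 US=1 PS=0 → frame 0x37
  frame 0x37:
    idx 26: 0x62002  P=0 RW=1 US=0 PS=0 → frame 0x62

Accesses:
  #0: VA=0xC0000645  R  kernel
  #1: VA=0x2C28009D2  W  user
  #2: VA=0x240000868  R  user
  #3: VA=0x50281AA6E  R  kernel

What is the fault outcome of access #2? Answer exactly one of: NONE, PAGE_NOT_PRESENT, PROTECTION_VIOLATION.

Walk each access:
#0 VA=0xC0000645 (r,kernel):
  L0: frame=0x29 idx=3 entry=0x2D087 [P=1 RW=1 US=1 PS=1]
  ✓ 0x2D645 (huge @L0)  — 1 lookups
#1 VA=0x2C28009D2 (w,user):
  L0: frame=0x29 idx=11 entry=0x2F007 [P=1 RW=1 US=1 PS=0]
  L1: frame=0x2F idx=20 entry=0x31087 [P=1 RW=1 US=1 PS=1]
  ✓ 0x319D2 (huge @L1)  — 2 lookups
#2 VA=0x240000868 (r,user):
  L0: frame=0x29 idx=9 entry=0x34087 [P=1 RW=1 US=1 PS=1]
  ✓ 0x34868 (huge @L0)  — 1 lookups
#3 VA=0x50281AA6E (r,kernel):
  L0: frame=0x29 idx=20 entry=0x36007 [P=1 RW=1 US=1 PS=0]
  L1: frame=0x36 idx=20 entry=0x37007 [P=1 RW=1 US=1 PS=0]
  L2: frame=0x37 idx=26 entry=0x62002 [P=0 RW=1 US=0 PS=0]
  ✗ PAGE_NOT_PRESENT  [3 reads]

Access #2 fault: NONE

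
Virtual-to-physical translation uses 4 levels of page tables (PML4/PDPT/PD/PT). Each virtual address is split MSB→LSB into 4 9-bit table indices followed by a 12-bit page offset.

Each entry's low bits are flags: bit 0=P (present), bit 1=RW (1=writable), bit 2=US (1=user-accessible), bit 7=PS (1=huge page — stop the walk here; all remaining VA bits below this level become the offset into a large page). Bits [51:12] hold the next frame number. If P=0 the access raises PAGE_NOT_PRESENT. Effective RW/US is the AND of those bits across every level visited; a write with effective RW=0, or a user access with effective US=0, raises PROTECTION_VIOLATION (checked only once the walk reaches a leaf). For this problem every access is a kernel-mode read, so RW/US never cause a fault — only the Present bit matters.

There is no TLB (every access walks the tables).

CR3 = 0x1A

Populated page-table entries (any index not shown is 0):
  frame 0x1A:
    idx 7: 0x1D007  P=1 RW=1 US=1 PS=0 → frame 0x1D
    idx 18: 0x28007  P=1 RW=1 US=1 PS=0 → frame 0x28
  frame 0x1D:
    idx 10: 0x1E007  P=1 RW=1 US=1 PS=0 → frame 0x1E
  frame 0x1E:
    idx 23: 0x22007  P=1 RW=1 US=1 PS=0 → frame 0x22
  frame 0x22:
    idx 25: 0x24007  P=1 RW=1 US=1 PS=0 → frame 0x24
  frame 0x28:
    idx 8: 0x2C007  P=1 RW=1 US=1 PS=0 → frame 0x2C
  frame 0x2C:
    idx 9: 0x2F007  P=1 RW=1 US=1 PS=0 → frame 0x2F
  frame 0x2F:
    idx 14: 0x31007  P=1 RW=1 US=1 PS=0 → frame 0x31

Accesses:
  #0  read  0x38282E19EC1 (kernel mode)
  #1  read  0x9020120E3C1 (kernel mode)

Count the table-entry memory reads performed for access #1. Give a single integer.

Per-access translation:
#0 VA=0x38282E19EC1 (r,kernel):
  [0] read 0x1A idx=7: raw=0x1D007 flags P=1 W=1 U=1 S=0
  [1] read 0x1D idx=10: raw=0x1E007 flags P=1 W=1 U=1 S=0
  [2] read 0x1E idx=23: raw=0x22007 flags P=1 W=1 U=1 S=0
  [3] read 0x22 idx=25: raw=0x24007 flags P=1 W=1 U=1 S=0
  → PA=0x24EC1  (4 entries read)
#1 VA=0x9020120E3C1 (r,kernel):
  [0] read 0x1A idx=18: raw=0x28007 flags P=1 W=1 U=1 S=0
  [1] read 0x28 idx=8: raw=0x2C007 flags P=1 W=1 U=1 S=0
  [2] read 0x2C idx=9: raw=0x2F007 flags P=1 W=1 U=1 S=0
  [3] read 0x2F idx=14: raw=0x31007 flags P=1 W=1 U=1 S=0
  → PA=0x313C1  (4 entries read)

Entries read for #1: 4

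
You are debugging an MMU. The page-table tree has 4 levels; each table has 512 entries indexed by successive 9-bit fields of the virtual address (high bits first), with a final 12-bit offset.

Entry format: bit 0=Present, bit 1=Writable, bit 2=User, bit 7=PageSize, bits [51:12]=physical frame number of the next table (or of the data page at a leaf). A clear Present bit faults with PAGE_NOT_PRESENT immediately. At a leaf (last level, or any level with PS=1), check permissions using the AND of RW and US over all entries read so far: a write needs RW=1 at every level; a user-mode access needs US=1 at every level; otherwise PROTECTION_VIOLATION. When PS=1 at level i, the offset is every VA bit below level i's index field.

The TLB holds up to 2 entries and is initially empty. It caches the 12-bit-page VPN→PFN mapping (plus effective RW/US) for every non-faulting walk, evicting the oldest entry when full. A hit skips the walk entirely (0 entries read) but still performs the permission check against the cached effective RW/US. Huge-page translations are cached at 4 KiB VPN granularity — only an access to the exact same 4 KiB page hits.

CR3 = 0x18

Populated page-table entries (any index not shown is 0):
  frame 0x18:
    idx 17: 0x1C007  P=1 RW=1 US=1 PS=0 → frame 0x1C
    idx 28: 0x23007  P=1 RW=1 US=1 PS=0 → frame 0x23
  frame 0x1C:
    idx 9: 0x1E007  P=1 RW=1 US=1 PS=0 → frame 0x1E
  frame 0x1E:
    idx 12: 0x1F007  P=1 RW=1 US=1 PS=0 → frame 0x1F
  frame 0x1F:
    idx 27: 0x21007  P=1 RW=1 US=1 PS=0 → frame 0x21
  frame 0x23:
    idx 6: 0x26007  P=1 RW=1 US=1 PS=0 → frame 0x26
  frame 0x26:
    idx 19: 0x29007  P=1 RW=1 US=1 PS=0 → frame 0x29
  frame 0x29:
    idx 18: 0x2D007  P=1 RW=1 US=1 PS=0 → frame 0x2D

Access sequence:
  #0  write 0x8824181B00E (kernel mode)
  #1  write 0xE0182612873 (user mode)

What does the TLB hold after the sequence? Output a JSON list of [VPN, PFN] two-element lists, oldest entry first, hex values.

Trace:
#0 VA=0x8824181B00E (w,kernel):
  [0] read 0x18 idx=17: raw=0x1C007 flags P=1 W=1 U=1 S=0
  [1] read 0x1C idx=9: raw=0x1E007 flags P=1 W=1 U=1 S=0
  [2] read 0x1E idx=12: raw=0x1F007 flags P=1 W=1 U=1 S=0
  [3] read 0x1F idx=27: raw=0x21007 flags P=1 W=1 U=1 S=0
  ⇒ phys 0x2100E  [4 reads]
#1 VA=0xE0182612873 (w,user):
  [0] read 0x18 idx=28: raw=0x23007 flags P=1 W=1 U=1 S=0
  [1] read 0x23 idx=6: raw=0x26007 flags P=1 W=1 U=1 S=0
  [2] read 0x26 idx=19: raw=0x29007 flags P=1 W=1 U=1 S=0
  [3] read 0x29 idx=18: raw=0x2D007 flags P=1 W=1 U=1 S=0
  ⇒ phys 0x2D873  [4 reads]

TLB: [["0x8824181B", "0x21"], ["0xE0182612", "0x2D"]]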